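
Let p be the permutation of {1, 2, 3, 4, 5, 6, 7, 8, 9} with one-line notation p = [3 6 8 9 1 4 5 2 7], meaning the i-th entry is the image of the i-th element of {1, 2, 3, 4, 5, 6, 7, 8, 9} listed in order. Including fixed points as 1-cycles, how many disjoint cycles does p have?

1

The cycle decomposition is (1 3 8 2 6 4 9 7 5), which has 1 cycle (counting 1-cycles).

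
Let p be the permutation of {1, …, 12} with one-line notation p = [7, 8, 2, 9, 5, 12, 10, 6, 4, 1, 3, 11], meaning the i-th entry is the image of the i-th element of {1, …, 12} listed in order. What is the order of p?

The disjoint-cycle form of p has cycle lengths 6, 3, 2, 1.
Since disjoint cycles commute, ord(p) = lcm(6, 3, 2) = 6.

6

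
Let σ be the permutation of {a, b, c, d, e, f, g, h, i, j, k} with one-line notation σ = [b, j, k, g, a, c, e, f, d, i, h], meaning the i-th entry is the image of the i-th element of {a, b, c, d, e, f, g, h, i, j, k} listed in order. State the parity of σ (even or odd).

odd

In disjoint-cycle form the cycle lengths are 7, 4.
A cycle of length ℓ contributes ℓ−1 transpositions, so σ is a product of 6 + 3 = 9 transpositions — odd.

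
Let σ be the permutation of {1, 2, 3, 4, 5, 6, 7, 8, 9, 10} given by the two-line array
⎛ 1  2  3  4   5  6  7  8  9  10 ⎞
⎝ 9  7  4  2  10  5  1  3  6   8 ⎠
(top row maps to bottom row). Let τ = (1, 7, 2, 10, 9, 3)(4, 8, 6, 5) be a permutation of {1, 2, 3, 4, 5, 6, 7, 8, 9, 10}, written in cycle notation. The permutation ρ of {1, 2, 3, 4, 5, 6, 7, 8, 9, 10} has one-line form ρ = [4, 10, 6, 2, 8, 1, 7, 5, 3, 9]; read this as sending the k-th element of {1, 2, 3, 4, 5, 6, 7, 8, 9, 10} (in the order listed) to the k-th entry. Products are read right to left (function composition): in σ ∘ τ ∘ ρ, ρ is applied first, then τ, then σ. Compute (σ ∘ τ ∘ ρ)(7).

7

(σ ∘ τ ∘ ρ)(7) = σ(τ(ρ(7))). ρ(7) = 7, then τ(7) = 2, then σ(2) = 7, so the result is 7.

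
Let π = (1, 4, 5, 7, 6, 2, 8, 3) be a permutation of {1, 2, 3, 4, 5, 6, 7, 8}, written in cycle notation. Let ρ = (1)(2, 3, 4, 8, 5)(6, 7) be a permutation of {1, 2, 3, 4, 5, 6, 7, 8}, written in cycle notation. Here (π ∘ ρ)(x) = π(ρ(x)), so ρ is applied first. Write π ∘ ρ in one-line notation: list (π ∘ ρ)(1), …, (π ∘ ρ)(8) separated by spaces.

(π ∘ ρ)(x) = π(ρ(x)). Computing each image: π(ρ(1)) = π(1) = 4, π(ρ(2)) = π(3) = 1, π(ρ(3)) = π(4) = 5, π(ρ(4)) = π(8) = 3, π(ρ(5)) = π(2) = 8, π(ρ(6)) = π(7) = 6, π(ρ(7)) = π(6) = 2, π(ρ(8)) = π(5) = 7.
Hence π ∘ ρ = [4 1 5 3 8 6 2 7].

4 1 5 3 8 6 2 7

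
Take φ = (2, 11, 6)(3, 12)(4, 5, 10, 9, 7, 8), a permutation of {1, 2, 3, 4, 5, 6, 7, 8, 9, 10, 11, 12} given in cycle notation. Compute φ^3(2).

2 lies in the 3-cycle (2, 11, 6).
Powers repeat with period 3 on this cycle, and 3 mod 3 = 0, so φ^3(2) = φ^0(2).
So φ^3(2) = 2.

2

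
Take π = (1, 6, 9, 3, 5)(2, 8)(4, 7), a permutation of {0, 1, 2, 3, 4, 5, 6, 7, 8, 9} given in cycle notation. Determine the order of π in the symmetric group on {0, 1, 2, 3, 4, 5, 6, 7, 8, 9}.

10

The disjoint cycles have lengths 5, 2, 2, 1.
Since disjoint cycles commute, ord(π) = lcm(5, 2, 2) = 10.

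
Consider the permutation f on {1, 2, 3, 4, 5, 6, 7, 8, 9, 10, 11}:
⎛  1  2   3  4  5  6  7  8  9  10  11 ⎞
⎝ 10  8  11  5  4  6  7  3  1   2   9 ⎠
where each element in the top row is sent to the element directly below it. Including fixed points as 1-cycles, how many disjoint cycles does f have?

4

The cycle decomposition is (1 10 2 8 3 11 9)(4 5)(6)(7), which has 4 cycles (counting 1-cycles).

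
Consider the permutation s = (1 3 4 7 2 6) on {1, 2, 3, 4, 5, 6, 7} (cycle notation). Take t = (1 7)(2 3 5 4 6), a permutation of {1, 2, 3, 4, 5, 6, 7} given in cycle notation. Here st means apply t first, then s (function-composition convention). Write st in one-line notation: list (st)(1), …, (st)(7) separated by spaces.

(st)(x) = s(t(x)). Computing each image: s(t(1)) = s(7) = 2, s(t(2)) = s(3) = 4, s(t(3)) = s(5) = 5, s(t(4)) = s(6) = 1, s(t(5)) = s(4) = 7, s(t(6)) = s(2) = 6, s(t(7)) = s(1) = 3.
Hence st = [2 4 5 1 7 6 3].

2 4 5 1 7 6 3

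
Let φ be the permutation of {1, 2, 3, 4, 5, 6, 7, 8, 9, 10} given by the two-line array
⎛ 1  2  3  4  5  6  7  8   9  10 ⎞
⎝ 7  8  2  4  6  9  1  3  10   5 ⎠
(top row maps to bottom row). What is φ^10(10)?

Tracing 10 → 5 → … returns to 10 after 4 steps, so 10 lies in a 4-cycle (5, 6, 9, 10).
On a 4-cycle, φ^4 is the identity, so φ^10 = φ^2 there (10 ≡ 2 mod 4).
Advancing 2 steps from 10: 10 → 5 → 6.

6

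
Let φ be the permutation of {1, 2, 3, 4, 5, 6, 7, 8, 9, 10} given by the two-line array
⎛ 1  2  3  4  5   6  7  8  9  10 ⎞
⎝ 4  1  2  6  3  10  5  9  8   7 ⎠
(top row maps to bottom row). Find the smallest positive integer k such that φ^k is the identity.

The disjoint-cycle form of φ has cycle lengths 8, 2.
The order is lcm(8, 2) = 8.

8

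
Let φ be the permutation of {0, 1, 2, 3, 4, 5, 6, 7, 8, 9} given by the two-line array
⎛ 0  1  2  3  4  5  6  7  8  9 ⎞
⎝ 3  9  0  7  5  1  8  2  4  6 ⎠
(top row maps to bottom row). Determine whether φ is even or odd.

even

In disjoint-cycle form the cycle lengths are 6, 4.
A cycle is odd iff its length is even; φ has 2 even-length cycles, so sgn(φ) = (−1)^2 and φ is even.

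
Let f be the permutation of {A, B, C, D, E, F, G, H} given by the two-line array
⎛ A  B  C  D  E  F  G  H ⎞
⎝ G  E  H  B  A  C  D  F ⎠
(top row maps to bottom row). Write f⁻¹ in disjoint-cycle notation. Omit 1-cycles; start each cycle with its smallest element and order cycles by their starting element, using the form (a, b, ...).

The cycle decomposition of f is (A, G, D, B, E)(C, H, F).
Reversing each cycle (and rotating so the smallest element leads) gives f⁻¹ = (A, E, B, D, G)(C, F, H).

(A, E, B, D, G)(C, F, H)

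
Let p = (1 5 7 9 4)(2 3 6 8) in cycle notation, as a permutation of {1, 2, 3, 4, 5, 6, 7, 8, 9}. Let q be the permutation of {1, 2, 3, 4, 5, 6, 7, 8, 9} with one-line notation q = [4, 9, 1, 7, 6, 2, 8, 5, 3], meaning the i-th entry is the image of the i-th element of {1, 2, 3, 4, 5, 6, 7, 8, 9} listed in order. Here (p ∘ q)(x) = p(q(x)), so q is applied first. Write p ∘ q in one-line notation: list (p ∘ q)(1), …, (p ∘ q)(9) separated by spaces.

1 4 5 9 8 3 2 7 6

(p ∘ q)(x) = p(q(x)). Computing each image: p(q(1)) = p(4) = 1, p(q(2)) = p(9) = 4, p(q(3)) = p(1) = 5, p(q(4)) = p(7) = 9, p(q(5)) = p(6) = 8, p(q(6)) = p(2) = 3, p(q(7)) = p(8) = 2, p(q(8)) = p(5) = 7, p(q(9)) = p(3) = 6.
Hence p ∘ q = [1 4 5 9 8 3 2 7 6].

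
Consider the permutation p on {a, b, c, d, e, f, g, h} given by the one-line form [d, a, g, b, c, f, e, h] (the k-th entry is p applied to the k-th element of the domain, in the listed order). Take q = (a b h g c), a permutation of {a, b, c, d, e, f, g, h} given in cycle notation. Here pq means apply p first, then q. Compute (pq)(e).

a

p(e) = c, then q(c) = a; composing gives (pq)(e) = a.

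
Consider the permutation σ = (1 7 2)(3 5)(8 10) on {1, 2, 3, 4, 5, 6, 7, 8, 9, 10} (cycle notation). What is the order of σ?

The disjoint cycles have lengths 3, 2, 2, 1, 1, 1.
The order is lcm(3, 2, 2) = 6.

6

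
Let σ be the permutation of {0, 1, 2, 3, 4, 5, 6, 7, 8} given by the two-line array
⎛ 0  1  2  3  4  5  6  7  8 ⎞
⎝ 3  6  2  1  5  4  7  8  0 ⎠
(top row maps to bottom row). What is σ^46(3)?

Tracing 3 → 1 → … returns to 3 after 6 steps, so 3 lies in a 6-cycle (0, 3, 1, 6, 7, 8).
Since the cycle has length 6, σ^46 acts on it the same as σ^4 (46 mod 6 = 4).
Stepping 4 places around the cycle: 3 → 1 → 6 → 7 → 8.

8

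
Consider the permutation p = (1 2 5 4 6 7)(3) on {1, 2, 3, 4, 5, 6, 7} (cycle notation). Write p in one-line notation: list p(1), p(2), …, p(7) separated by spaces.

2 5 3 6 4 7 1

Each element maps to the next entry in its cycle (wrapping to the front): 1↦2, 2↦5, 3↦3, 4↦6, 5↦4, 6↦7, 7↦1.
Listing these in domain order gives 2 5 3 6 4 7 1.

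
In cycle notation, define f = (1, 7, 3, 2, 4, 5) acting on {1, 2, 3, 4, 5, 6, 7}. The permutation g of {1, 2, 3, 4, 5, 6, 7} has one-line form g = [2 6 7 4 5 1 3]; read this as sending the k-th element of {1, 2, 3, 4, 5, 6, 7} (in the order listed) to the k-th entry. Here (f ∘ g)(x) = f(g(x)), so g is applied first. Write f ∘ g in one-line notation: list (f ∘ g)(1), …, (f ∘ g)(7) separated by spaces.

4 6 3 5 1 7 2

Chase each element through g then f: 1 → 2 → 4; 2 → 6 → 6; 3 → 7 → 3; 4 → 4 → 5; 5 → 5 → 1; 6 → 1 → 7; 7 → 3 → 2.
So f ∘ g in one-line form is 4 6 3 5 1 7 2.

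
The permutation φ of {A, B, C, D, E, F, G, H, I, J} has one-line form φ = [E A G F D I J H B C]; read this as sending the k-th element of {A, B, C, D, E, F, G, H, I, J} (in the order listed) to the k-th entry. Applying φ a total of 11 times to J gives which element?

G

Tracing J → C → … returns to J after 3 steps, so J lies in a 3-cycle (C G J).
Powers repeat with period 3 on this cycle, and 11 mod 3 = 2, so φ^11(J) = φ^2(J).
Advancing 2 steps from J: J → C → G.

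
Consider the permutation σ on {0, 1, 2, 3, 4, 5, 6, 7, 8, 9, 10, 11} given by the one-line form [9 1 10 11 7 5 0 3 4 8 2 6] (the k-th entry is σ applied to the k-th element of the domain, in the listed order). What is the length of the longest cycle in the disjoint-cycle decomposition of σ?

8

Decomposing into disjoint cycles gives (0, 9, 8, 4, 7, 3, 11, 6)(2, 10); the longest has length 8.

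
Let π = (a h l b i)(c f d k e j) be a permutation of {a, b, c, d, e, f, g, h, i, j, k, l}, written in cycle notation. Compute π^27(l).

i

l lies in the 5-cycle (a h l b i).
Powers repeat with period 5 on this cycle, and 27 mod 5 = 2, so π^27(l) = π^2(l).
Advancing 2 steps from l: l → b → i.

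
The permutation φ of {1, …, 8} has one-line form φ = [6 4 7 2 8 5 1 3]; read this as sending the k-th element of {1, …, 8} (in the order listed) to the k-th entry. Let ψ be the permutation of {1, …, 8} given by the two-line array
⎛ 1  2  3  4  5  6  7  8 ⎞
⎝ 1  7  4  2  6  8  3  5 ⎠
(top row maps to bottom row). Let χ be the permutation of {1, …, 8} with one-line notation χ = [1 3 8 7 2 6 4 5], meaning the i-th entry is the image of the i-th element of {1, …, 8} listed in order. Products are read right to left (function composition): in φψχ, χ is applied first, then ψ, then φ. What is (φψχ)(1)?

Chase 1: χ(1) = 1; ψ(1) = 1; φ(1) = 6. Hence (φψχ)(1) = 6.

6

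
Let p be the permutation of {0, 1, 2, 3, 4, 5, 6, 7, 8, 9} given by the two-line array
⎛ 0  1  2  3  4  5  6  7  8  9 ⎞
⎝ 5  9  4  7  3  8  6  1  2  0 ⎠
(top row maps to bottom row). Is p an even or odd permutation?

In disjoint-cycle form the cycle lengths are 9, 1.
A cycle of length ℓ contributes ℓ−1 transpositions, so p is a product of 8 transpositions — even.

even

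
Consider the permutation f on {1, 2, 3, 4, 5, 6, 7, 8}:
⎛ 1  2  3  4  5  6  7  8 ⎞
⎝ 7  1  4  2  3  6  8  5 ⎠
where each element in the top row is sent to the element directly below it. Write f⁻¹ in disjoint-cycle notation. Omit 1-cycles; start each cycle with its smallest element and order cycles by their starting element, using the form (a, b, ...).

(1, 2, 4, 3, 5, 8, 7)

The cycle decomposition of f is (1, 7, 8, 5, 3, 4, 2).
The inverse reverses every cycle; in canonical form, f⁻¹ = (1, 2, 4, 3, 5, 8, 7).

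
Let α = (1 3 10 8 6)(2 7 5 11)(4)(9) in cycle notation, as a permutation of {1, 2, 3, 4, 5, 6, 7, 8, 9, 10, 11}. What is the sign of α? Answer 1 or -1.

-1

The cycle lengths are 5, 4, 1, 1.
A cycle of length ℓ contributes ℓ−1 transpositions, so α is a product of 4 + 3 = 7 transpositions — odd.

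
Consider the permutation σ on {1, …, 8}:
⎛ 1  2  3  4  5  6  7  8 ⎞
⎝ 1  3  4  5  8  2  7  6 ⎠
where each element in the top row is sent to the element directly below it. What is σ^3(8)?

3

Tracing 8 → 6 → … returns to 8 after 6 steps, so 8 lies in a 6-cycle (2 3 4 5 8 6).
Advancing 3 steps from 8: 8 → 6 → 2 → 3.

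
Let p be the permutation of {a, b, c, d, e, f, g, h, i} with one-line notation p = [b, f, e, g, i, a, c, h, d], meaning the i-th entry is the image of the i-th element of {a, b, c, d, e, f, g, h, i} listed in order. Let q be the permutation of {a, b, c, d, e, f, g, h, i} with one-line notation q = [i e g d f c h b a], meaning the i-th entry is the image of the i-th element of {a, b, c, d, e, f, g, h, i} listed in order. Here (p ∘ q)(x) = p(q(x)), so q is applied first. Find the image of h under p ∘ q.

f

(p ∘ q)(h) = p(q(h)). q(h) = b, then p(b) = f. So (p ∘ q)(h) = f.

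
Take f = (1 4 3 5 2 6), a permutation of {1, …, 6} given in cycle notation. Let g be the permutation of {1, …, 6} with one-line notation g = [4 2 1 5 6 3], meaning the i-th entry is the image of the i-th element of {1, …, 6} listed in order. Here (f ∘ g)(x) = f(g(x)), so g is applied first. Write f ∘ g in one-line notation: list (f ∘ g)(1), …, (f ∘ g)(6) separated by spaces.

3 6 4 2 1 5

Chase each element through g then f: 1 → 4 → 3; 2 → 2 → 6; 3 → 1 → 4; 4 → 5 → 2; 5 → 6 → 1; 6 → 3 → 5.
Collecting the images, f ∘ g = [3 6 4 2 1 5].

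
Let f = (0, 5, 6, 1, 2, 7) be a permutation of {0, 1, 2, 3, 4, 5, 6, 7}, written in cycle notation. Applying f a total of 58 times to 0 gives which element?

0 lies in the 6-cycle (0, 5, 6, 1, 2, 7).
Powers repeat with period 6 on this cycle, and 58 mod 6 = 4, so f^58(0) = f^4(0).
Advancing 4 steps from 0: 0 → 5 → 6 → 1 → 2.

2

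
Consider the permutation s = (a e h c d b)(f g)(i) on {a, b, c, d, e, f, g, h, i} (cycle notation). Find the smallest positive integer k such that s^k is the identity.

The cycle type of s is (6, 2, 1).
Since disjoint cycles commute, ord(s) = lcm(6, 2) = 6.

6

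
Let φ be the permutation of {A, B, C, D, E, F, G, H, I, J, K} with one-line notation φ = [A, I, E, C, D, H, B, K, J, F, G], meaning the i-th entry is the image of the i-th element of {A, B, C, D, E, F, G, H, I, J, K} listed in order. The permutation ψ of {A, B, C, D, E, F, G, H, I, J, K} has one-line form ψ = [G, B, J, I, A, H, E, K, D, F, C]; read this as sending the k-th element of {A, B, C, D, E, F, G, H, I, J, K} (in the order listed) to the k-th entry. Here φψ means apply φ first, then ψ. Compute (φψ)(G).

B

(φψ)(G) = ψ(φ(G)). φ(G) = B, then ψ(B) = B. So (φψ)(G) = B.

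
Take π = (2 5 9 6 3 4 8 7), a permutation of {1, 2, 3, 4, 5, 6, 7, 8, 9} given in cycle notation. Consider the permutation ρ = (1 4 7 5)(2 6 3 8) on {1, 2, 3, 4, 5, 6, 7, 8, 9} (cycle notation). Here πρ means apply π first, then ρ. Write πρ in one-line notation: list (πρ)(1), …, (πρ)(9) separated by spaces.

(πρ)(x) = ρ(π(x)). Computing each image: ρ(π(1)) = ρ(1) = 4, ρ(π(2)) = ρ(5) = 1, ρ(π(3)) = ρ(4) = 7, ρ(π(4)) = ρ(8) = 2, ρ(π(5)) = ρ(9) = 9, ρ(π(6)) = ρ(3) = 8, ρ(π(7)) = ρ(2) = 6, ρ(π(8)) = ρ(7) = 5, ρ(π(9)) = ρ(6) = 3.
Hence πρ = [4 1 7 2 9 8 6 5 3].

4 1 7 2 9 8 6 5 3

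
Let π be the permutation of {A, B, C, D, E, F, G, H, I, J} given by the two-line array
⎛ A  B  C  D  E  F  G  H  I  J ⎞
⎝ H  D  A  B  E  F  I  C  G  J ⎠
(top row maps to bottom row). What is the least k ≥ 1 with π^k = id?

6

Writing π as disjoint cycles, the cycle lengths are 3, 2, 2, 1, 1, 1.
The order of π is the least common multiple of its cycle lengths: lcm(3, 2, 2) = 6.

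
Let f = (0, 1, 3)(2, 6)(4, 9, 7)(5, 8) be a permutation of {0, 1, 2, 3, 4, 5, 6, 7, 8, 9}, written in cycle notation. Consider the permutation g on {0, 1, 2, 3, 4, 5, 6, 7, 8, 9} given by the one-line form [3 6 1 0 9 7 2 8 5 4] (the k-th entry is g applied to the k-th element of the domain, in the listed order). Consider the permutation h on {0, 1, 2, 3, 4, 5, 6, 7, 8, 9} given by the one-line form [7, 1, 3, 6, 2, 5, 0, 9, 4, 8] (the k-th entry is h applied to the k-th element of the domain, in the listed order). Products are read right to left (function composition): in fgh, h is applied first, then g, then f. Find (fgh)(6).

0

Apply the permutations in order: h(6) = 0, then g(0) = 3, then f(3) = 0. So (fgh)(6) = 0.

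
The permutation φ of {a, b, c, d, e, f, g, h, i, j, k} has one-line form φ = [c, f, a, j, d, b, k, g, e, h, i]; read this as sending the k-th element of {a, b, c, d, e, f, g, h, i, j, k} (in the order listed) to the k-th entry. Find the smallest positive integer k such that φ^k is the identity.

Decomposing into disjoint cycles gives cycle lengths 7, 2, 2.
Since disjoint cycles commute, ord(φ) = lcm(7, 2, 2) = 14.

14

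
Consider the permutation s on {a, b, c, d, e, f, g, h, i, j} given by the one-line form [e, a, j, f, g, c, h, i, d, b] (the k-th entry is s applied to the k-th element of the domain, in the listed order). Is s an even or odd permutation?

In disjoint-cycle form the cycle lengths are 10.
A cycle of length ℓ contributes ℓ−1 transpositions, so s is a product of 9 transpositions — odd.

odd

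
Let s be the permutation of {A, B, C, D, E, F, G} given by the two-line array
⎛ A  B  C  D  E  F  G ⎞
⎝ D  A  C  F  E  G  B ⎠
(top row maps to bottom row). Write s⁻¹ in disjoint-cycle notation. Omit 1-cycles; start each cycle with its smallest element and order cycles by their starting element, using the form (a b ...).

First write s in disjoint cycles: (A D F G B).
The inverse reverses every cycle; in canonical form, s⁻¹ = (A B G F D).

(A B G F D)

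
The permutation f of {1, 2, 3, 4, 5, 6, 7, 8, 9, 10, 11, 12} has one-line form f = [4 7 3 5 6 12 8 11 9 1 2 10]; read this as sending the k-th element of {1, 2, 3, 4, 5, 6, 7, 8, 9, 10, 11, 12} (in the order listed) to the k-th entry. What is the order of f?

The disjoint-cycle form of f has cycle lengths 6, 4, 1, 1.
The order of f is the least common multiple of its cycle lengths: lcm(6, 4) = 12.

12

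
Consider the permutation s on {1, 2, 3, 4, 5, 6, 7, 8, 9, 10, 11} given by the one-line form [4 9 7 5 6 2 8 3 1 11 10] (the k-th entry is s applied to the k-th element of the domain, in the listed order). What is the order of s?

6

The disjoint-cycle form of s has cycle lengths 6, 3, 2.
Since disjoint cycles commute, ord(s) = lcm(6, 3, 2) = 6.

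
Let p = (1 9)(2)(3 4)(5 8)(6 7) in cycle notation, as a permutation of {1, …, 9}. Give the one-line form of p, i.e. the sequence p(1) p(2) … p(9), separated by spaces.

Each element maps to the next entry in its cycle (wrapping to the front): 1↦9, 2↦2, 3↦4, 4↦3, 5↦8, 6↦7, 7↦6, 8↦5, 9↦1.
So the one-line form is 9 2 4 3 8 7 6 5 1.

9 2 4 3 8 7 6 5 1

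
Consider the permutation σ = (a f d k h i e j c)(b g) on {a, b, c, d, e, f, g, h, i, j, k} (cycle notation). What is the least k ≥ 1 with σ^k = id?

The disjoint cycles have lengths 9, 2.
The order of σ is the least common multiple of its cycle lengths: lcm(9, 2) = 18.

18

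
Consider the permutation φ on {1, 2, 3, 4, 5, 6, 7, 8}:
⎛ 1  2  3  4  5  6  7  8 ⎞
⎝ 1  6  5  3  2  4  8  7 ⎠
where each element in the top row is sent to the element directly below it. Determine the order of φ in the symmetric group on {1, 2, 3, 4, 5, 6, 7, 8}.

The disjoint-cycle form of φ has cycle lengths 5, 2, 1.
The order is lcm(5, 2) = 10.

10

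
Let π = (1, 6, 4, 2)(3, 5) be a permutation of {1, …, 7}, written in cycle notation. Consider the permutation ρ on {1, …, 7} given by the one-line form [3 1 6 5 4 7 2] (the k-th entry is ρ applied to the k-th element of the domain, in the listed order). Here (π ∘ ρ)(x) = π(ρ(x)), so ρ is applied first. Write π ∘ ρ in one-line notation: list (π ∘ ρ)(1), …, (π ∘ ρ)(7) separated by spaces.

For each element, apply ρ then π: 1 → 3 → 5; 2 → 1 → 6; 3 → 6 → 4; 4 → 5 → 3; 5 → 4 → 2; 6 → 7 → 7; 7 → 2 → 1.
So π ∘ ρ in one-line form is 5 6 4 3 2 7 1.

5 6 4 3 2 7 1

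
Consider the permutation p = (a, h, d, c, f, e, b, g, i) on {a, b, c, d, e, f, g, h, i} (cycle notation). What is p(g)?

i

In the cycle (a, h, d, c, f, e, b, g, i), g is followed by i, so p(g) = i.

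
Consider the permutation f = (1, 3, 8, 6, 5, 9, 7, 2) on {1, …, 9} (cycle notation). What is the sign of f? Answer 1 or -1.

The cycle lengths are 8, 1.
A cycle of length ℓ contributes ℓ−1 transpositions, so f is a product of 7 transpositions — odd.

-1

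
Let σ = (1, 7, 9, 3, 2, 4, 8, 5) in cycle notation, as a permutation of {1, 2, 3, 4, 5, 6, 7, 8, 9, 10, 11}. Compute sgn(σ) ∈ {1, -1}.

-1

The cycle lengths are 8, 1, 1, 1.
A cycle is odd iff its length is even; σ has 1 even-length cycle, so sgn(σ) = (−1)^1 and σ is odd.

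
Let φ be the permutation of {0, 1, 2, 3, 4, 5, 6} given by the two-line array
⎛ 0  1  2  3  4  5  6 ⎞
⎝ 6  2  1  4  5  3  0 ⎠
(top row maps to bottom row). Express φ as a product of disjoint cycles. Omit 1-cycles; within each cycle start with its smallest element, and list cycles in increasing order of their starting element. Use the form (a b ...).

From 0: 0 → 6 → 0, closing the cycle (0 6).
Repeating from the next unused element and collecting all non-trivial cycles gives (0 6)(1 2)(3 4 5).

(0 6)(1 2)(3 4 5)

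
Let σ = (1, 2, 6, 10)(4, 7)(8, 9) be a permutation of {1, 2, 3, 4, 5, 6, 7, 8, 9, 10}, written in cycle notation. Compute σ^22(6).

1

6 lies in the 4-cycle (1, 2, 6, 10).
Powers repeat with period 4 on this cycle, and 22 mod 4 = 2, so σ^22(6) = σ^2(6).
Advancing 2 steps from 6: 6 → 10 → 1.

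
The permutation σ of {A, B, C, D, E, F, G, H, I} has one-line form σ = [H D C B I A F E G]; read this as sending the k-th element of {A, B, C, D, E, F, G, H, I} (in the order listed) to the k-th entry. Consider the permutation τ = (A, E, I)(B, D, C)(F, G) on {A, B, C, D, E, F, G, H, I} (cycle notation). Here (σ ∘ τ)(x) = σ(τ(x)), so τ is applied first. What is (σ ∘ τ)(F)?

(σ ∘ τ)(F) = σ(τ(F)). τ(F) = G, then σ(G) = F. So (σ ∘ τ)(F) = F.

F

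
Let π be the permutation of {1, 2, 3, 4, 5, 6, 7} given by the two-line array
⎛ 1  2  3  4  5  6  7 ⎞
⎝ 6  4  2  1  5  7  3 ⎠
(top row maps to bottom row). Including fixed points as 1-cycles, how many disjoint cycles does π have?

2

The cycle decomposition is (1, 6, 7, 3, 2, 4)(5), which has 2 cycles (counting 1-cycles).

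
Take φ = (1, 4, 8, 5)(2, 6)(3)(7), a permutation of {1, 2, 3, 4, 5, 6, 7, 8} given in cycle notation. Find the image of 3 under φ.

The 1-cycle (3) fixes 3, so φ(3) = 3.

3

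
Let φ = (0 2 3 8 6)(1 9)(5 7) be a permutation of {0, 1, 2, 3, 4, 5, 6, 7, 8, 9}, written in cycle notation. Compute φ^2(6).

2

6 lies in the 5-cycle (0 2 3 8 6).
Stepping 2 places around the cycle: 6 → 0 → 2.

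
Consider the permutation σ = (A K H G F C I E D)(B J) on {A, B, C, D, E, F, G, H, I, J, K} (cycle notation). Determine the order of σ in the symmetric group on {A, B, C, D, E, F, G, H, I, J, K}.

18

The disjoint cycles have lengths 9, 2.
The order of σ is the least common multiple of its cycle lengths: lcm(9, 2) = 18.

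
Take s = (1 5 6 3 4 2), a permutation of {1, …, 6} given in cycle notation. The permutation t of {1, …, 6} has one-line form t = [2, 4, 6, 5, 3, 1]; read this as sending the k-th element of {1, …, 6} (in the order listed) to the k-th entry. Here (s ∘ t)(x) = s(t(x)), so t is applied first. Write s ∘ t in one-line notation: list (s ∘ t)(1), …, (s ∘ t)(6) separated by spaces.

For each element, apply t then s: 1 → 2 → 1; 2 → 4 → 2; 3 → 6 → 3; 4 → 5 → 6; 5 → 3 → 4; 6 → 1 → 5.
So s ∘ t in one-line form is 1 2 3 6 4 5.

1 2 3 6 4 5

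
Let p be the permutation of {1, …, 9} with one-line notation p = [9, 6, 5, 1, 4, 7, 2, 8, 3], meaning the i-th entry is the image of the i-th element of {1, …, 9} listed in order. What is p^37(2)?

Tracing 2 → 6 → … returns to 2 after 3 steps, so 2 lies in a 3-cycle (2 6 7).
Since the cycle has length 3, p^37 acts on it the same as p^1 (37 mod 3 = 1).
Stepping 1 place around the cycle: 2 → 6.

6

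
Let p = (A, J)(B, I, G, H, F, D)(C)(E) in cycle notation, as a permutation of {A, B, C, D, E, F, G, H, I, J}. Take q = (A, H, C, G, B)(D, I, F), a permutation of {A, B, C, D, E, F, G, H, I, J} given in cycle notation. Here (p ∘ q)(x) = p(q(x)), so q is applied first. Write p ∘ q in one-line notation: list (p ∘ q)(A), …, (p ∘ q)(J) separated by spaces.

For each element, apply q then p: A → H → F; B → A → J; C → G → H; D → I → G; E → E → E; F → D → B; G → B → I; H → C → C; I → F → D; J → J → A.
So p ∘ q in one-line form is F J H G E B I C D A.

F J H G E B I C D A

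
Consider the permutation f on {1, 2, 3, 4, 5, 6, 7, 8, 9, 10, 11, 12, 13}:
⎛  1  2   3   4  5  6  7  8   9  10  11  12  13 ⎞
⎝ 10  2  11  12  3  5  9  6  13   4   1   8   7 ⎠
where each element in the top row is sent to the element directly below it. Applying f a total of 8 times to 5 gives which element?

Tracing 5 → 3 → … returns to 5 after 9 steps, so 5 lies in a 9-cycle (1, 10, 4, 12, 8, 6, 5, 3, 11).
Advancing 8 steps from 5: 5 → 3 → 11 → 1 → 10 → 4 → 12 → 8 → 6.

6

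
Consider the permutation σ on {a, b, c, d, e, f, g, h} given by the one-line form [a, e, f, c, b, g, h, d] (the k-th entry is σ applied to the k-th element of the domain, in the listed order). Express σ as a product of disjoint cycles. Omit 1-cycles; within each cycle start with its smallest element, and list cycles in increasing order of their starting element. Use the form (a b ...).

From b: b → e → b, closing the cycle (b e).
Continuing from each remaining unvisited element yields (b e)(c f g h d).

(b e)(c f g h d)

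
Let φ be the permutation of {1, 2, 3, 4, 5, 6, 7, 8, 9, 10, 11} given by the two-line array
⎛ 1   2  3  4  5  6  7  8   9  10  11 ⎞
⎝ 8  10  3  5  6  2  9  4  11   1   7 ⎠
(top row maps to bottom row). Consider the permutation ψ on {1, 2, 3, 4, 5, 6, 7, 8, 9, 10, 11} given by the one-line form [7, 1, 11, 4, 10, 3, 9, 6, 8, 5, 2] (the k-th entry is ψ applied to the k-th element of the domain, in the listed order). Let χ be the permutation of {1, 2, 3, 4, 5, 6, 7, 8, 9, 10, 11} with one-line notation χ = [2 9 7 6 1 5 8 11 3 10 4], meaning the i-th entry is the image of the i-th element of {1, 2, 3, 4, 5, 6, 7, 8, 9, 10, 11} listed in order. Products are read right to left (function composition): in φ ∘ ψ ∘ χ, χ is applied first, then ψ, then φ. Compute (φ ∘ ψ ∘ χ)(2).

4

(φ ∘ ψ ∘ χ)(2) = φ(ψ(χ(2))). χ(2) = 9, then ψ(9) = 8, then φ(8) = 4, so the result is 4.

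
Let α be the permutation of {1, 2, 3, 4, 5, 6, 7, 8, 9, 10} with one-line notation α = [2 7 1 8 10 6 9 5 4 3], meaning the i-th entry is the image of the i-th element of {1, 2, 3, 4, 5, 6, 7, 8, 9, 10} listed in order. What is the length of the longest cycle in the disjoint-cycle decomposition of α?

9

Decomposing into disjoint cycles gives (1, 2, 7, 9, 4, 8, 5, 10, 3); the longest has length 9.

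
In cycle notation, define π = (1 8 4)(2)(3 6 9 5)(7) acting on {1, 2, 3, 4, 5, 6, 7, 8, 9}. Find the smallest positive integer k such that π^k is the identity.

12

The cycle type of π is (4, 3, 1, 1).
The order of π is the least common multiple of its cycle lengths: lcm(4, 3) = 12.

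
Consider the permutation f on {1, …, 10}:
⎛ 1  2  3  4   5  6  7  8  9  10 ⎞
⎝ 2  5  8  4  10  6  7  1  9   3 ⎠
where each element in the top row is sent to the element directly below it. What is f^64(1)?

Tracing 1 → 2 → … returns to 1 after 6 steps, so 1 lies in a 6-cycle (1, 2, 5, 10, 3, 8).
Since the cycle has length 6, f^64 acts on it the same as f^4 (64 mod 6 = 4).
Stepping 4 places around the cycle: 1 → 2 → 5 → 10 → 3.

3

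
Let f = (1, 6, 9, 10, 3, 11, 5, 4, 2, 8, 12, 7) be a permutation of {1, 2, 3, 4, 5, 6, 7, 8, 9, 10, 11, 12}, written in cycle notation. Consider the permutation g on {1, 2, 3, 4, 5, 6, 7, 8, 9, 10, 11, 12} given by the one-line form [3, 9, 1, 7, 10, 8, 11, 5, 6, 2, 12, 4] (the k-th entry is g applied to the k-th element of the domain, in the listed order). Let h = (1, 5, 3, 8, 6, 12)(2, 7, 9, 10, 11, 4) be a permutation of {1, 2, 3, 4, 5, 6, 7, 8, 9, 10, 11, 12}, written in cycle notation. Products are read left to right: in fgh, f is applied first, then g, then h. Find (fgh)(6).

Apply the permutations in order: f(6) = 9, then g(9) = 6, then h(6) = 12. So (fgh)(6) = 12.

12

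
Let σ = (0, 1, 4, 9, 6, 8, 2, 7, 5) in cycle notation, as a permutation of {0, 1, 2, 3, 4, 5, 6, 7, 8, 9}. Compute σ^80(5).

7

5 lies in the 9-cycle (0, 1, 4, 9, 6, 8, 2, 7, 5).
Powers repeat with period 9 on this cycle, and 80 mod 9 = 8, so σ^80(5) = σ^8(5).
Advancing 8 steps from 5: 5 → 0 → 1 → 4 → 9 → 6 → 8 → 2 → 7.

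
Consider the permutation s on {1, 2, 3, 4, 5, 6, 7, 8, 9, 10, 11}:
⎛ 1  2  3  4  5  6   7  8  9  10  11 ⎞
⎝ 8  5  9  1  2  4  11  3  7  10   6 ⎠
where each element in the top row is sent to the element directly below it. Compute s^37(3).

Tracing 3 → 9 → … returns to 3 after 8 steps, so 3 lies in an 8-cycle (1 8 3 9 7 11 6 4).
Powers repeat with period 8 on this cycle, and 37 mod 8 = 5, so s^37(3) = s^5(3).
Stepping 5 places around the cycle: 3 → 9 → 7 → 11 → 6 → 4.

4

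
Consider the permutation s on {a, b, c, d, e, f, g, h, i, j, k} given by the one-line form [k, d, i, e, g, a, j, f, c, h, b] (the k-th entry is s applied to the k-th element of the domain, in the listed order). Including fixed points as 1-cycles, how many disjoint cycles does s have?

2

The cycle decomposition is (a k b d e g j h f)(c i), which has 2 cycles (counting 1-cycles).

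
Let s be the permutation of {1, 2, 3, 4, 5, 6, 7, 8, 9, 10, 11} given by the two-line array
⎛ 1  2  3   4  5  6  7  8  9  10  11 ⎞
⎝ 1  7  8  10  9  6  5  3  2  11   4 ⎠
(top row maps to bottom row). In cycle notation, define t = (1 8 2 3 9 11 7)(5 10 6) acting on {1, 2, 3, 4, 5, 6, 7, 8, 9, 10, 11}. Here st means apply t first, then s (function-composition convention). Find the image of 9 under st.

t(9) = 11, then s(11) = 4; composing gives (st)(9) = 4.

4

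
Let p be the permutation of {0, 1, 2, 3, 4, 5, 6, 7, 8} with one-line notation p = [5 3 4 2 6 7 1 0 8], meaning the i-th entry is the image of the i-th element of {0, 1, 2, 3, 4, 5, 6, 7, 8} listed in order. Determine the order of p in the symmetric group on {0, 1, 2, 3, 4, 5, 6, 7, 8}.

The disjoint-cycle form of p has cycle lengths 5, 3, 1.
The order of p is the least common multiple of its cycle lengths: lcm(5, 3) = 15.

15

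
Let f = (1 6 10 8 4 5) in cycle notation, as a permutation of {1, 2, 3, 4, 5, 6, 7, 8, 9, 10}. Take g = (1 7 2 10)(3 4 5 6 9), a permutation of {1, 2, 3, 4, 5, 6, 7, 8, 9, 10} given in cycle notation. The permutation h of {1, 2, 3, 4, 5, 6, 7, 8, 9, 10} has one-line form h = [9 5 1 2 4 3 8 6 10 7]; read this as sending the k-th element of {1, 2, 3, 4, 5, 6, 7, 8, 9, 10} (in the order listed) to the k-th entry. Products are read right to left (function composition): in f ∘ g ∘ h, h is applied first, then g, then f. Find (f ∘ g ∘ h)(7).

Chase 7: h(7) = 8; g(8) = 8; f(8) = 4. Hence (f ∘ g ∘ h)(7) = 4.

4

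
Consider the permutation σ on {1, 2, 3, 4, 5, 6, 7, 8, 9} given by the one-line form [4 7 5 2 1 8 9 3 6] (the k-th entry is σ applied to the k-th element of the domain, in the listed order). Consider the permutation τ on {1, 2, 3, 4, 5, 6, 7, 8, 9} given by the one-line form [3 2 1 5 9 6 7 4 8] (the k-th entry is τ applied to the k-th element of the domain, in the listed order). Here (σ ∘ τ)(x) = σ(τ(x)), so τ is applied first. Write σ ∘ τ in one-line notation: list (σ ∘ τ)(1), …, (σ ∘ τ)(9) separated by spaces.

5 7 4 1 6 8 9 2 3

(σ ∘ τ)(x) = σ(τ(x)). Computing each image: σ(τ(1)) = σ(3) = 5, σ(τ(2)) = σ(2) = 7, σ(τ(3)) = σ(1) = 4, σ(τ(4)) = σ(5) = 1, σ(τ(5)) = σ(9) = 6, σ(τ(6)) = σ(6) = 8, σ(τ(7)) = σ(7) = 9, σ(τ(8)) = σ(4) = 2, σ(τ(9)) = σ(8) = 3.
Hence σ ∘ τ = [5 7 4 1 6 8 9 2 3].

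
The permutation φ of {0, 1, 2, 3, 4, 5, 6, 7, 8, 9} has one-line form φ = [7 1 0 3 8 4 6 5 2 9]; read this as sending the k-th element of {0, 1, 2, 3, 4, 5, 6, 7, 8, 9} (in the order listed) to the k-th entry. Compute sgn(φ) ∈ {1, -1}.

In disjoint-cycle form the cycle lengths are 6, 1, 1, 1, 1.
A cycle of length ℓ contributes ℓ−1 transpositions, so φ is a product of 5 transpositions — odd.

-1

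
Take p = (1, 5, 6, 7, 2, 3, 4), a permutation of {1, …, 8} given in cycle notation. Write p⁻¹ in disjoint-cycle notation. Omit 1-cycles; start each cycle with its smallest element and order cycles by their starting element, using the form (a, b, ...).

(1, 4, 3, 2, 7, 6, 5)

Inverting a permutation written in cycle notation just reverses the order within every cycle.
After reversing and putting each cycle's least element first, p⁻¹ = (1, 4, 3, 2, 7, 6, 5).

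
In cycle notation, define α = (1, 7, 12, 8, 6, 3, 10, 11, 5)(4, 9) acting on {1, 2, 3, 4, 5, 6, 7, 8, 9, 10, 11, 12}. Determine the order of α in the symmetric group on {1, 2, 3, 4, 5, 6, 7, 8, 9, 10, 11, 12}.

The disjoint cycles have lengths 9, 2, 1.
The order of α is the least common multiple of its cycle lengths: lcm(9, 2) = 18.

18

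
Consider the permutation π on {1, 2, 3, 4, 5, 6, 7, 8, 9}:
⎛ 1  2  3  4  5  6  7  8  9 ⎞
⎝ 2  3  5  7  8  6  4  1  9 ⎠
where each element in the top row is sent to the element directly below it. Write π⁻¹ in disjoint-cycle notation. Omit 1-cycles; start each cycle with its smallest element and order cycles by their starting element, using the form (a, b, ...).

(1, 8, 5, 3, 2)(4, 7)

The cycle decomposition of π is (1, 2, 3, 5, 8)(4, 7).
The inverse reverses every cycle; in canonical form, π⁻¹ = (1, 8, 5, 3, 2)(4, 7).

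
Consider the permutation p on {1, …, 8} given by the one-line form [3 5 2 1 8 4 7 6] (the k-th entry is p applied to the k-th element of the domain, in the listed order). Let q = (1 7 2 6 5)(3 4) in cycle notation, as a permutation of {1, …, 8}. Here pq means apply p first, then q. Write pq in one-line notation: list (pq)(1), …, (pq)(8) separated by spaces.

4 1 6 7 8 3 2 5

(pq)(x) = q(p(x)). Computing each image: q(p(1)) = q(3) = 4, q(p(2)) = q(5) = 1, q(p(3)) = q(2) = 6, q(p(4)) = q(1) = 7, q(p(5)) = q(8) = 8, q(p(6)) = q(4) = 3, q(p(7)) = q(7) = 2, q(p(8)) = q(6) = 5.
Hence pq = [4 1 6 7 8 3 2 5].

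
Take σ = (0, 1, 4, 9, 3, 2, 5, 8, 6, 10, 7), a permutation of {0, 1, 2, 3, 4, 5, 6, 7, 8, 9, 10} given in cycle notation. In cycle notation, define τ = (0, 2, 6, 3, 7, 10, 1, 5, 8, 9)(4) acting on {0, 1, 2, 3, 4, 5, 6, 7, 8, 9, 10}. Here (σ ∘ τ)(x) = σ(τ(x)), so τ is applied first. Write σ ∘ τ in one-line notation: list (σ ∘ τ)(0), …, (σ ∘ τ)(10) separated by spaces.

For each element, apply τ then σ: 0 → 2 → 5; 1 → 5 → 8; 2 → 6 → 10; 3 → 7 → 0; 4 → 4 → 9; 5 → 8 → 6; 6 → 3 → 2; 7 → 10 → 7; 8 → 9 → 3; 9 → 0 → 1; 10 → 1 → 4.
So σ ∘ τ in one-line form is 5 8 10 0 9 6 2 7 3 1 4.

5 8 10 0 9 6 2 7 3 1 4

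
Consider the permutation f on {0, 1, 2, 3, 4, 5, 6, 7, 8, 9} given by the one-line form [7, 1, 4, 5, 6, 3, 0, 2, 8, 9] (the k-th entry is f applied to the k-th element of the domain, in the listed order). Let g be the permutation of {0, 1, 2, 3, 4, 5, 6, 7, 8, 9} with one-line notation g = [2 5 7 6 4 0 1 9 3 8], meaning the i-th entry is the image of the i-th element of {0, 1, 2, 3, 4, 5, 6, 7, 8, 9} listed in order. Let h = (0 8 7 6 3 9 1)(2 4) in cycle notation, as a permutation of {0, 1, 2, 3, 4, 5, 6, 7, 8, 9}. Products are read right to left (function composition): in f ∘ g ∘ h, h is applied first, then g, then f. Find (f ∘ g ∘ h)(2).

Apply the permutations in order: h(2) = 4, then g(4) = 4, then f(4) = 6. So (f ∘ g ∘ h)(2) = 6.

6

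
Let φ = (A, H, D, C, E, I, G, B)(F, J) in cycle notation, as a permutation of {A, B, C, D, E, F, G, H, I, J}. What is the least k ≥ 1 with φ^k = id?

The cycle type of φ is (8, 2).
The order is lcm(8, 2) = 8.

8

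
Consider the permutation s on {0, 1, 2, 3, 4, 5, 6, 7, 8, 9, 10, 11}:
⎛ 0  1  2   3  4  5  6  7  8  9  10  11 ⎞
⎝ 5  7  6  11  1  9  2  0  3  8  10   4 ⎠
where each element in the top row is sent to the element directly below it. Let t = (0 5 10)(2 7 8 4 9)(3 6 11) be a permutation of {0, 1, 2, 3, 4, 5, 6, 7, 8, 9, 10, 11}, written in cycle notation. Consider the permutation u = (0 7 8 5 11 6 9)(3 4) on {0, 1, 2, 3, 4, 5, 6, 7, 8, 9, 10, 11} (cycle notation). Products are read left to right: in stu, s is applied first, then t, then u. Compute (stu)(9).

3

Apply the permutations in order: s(9) = 8, then t(8) = 4, then u(4) = 3. So (stu)(9) = 3.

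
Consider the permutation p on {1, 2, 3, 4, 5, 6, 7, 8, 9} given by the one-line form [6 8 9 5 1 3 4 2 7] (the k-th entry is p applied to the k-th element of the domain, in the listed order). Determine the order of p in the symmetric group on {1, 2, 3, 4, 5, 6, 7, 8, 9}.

14

Decomposing into disjoint cycles gives cycle lengths 7, 2.
Since disjoint cycles commute, ord(p) = lcm(7, 2) = 14.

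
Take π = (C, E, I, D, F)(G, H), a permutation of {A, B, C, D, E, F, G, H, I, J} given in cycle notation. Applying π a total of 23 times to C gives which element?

C lies in the 5-cycle (C, E, I, D, F).
Since the cycle has length 5, π^23 acts on it the same as π^3 (23 mod 5 = 3).
Advancing 3 steps from C: C → E → I → D.

D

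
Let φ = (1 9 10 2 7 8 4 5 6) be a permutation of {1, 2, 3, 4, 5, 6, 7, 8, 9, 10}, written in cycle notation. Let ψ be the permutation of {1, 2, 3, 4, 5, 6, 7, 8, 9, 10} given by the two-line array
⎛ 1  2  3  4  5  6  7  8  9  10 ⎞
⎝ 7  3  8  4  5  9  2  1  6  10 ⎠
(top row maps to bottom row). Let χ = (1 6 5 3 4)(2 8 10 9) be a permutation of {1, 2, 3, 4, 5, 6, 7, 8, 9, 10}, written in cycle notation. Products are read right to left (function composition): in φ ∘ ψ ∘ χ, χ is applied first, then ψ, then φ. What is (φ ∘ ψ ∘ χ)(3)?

Chase 3: χ(3) = 4; ψ(4) = 4; φ(4) = 5. Hence (φ ∘ ψ ∘ χ)(3) = 5.

5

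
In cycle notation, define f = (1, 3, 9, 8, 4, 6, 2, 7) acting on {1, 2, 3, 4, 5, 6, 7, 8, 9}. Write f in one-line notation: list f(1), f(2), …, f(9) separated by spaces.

3 7 9 6 5 2 1 4 8

Image by image: 1→3, 2→7, 3→9, 4→6, 5→5, 6→2, 7→1, 8→4, 9→8.
So the one-line form is 3 7 9 6 5 2 1 4 8.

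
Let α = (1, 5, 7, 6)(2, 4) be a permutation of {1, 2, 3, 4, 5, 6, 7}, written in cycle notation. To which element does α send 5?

7

In the cycle (1, 5, 7, 6), 5 is followed by 7, so α(5) = 7.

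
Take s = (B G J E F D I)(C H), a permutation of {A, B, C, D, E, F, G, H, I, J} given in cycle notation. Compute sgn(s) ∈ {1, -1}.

The cycle lengths are 7, 2, 1.
A cycle of length ℓ contributes ℓ−1 transpositions, so s is a product of 6 + 1 = 7 transpositions — odd.

-1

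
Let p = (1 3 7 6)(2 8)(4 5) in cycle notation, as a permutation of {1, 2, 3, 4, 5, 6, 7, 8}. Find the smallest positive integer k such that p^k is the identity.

4

The disjoint cycles have lengths 4, 2, 2.
The order is lcm(4, 2, 2) = 4.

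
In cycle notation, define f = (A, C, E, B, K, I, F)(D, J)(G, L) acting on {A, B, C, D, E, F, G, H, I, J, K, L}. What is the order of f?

14

The disjoint cycles have lengths 7, 2, 2, 1.
Since disjoint cycles commute, ord(f) = lcm(7, 2, 2) = 14.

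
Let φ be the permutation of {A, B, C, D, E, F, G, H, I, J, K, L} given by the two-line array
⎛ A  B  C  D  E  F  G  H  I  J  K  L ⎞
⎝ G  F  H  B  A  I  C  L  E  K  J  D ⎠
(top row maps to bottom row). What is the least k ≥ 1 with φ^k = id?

The disjoint-cycle form of φ has cycle lengths 10, 2.
The order of φ is the least common multiple of its cycle lengths: lcm(10, 2) = 10.

10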